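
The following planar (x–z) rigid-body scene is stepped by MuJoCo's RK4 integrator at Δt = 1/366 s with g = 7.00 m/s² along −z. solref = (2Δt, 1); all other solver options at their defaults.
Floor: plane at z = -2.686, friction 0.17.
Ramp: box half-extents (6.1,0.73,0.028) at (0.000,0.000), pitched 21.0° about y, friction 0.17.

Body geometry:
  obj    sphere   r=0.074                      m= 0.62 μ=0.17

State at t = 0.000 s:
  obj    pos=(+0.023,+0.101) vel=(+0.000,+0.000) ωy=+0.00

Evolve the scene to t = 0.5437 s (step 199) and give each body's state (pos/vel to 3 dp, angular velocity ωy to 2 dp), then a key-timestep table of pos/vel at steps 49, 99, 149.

State at t = 0.5437 s:
  obj    pos=(+0.270,+0.006) vel=(+0.910,-0.349) ωy=+13.16

Key-timestep trajectory:
   step    t(s)  obj.x    obj.z    obj.vx   obj.vz 
     49  0.1339   +0.038  +0.095  +0.224  -0.086
     99  0.2705   +0.084  +0.077  +0.453  -0.174
    149  0.4071   +0.162  +0.047  +0.681  -0.261


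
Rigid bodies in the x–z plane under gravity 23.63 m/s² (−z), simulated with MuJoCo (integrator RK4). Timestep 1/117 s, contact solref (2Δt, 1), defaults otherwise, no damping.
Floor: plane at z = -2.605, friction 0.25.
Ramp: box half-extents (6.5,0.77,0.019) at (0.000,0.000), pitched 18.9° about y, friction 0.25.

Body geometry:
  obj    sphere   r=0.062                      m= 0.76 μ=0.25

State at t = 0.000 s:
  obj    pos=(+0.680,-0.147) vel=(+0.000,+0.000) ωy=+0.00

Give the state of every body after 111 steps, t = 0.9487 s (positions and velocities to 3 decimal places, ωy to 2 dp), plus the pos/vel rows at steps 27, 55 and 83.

State at t = 0.9487 s:
  obj    pos=(+3.008,-0.944) vel=(+4.907,-1.680) ωy=+83.64

Key-timestep trajectory:
   step    t(s)  obj.x    obj.z    obj.vx   obj.vz 
     27  0.2308   +0.818  -0.194  +1.194  -0.409
     55  0.4701   +1.252  -0.343  +2.431  -0.832
     83  0.7094   +1.982  -0.593  +3.669  -1.256


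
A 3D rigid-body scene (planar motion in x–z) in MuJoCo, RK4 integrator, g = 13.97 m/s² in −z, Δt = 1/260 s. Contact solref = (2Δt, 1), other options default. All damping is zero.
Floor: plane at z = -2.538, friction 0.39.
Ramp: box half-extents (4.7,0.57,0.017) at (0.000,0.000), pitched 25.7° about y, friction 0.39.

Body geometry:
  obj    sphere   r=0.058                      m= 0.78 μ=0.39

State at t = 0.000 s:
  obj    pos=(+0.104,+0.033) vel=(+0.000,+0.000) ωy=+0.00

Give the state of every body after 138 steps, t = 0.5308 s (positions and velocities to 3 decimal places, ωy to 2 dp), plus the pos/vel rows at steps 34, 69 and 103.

State at t = 0.5308 s:
  obj    pos=(+0.653,-0.231) vel=(+2.070,-0.996) ωy=+39.59

Key-timestep trajectory:
   step    t(s)  obj.x    obj.z    obj.vx   obj.vz 
     34  0.1308   +0.137  +0.017  +0.510  -0.245
     69  0.2654   +0.241  -0.033  +1.035  -0.498
    103  0.3962   +0.410  -0.114  +1.545  -0.743


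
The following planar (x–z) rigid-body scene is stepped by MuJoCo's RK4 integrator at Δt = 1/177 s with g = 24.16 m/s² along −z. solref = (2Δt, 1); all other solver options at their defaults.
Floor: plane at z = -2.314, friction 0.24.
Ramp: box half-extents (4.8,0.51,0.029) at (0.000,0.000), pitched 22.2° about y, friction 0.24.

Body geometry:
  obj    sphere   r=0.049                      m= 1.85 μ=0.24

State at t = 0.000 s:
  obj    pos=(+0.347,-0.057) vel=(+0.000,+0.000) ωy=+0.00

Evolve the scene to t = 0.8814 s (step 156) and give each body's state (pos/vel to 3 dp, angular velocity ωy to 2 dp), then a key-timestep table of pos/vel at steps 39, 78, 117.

State at t = 0.8814 s:
  obj    pos=(+2.692,-1.014) vel=(+5.321,-2.171) ωy=+117.26

Key-timestep trajectory:
   step    t(s)  obj.x    obj.z    obj.vx   obj.vz 
     39  0.2203   +0.494  -0.117  +1.330  -0.543
     78  0.4407   +0.933  -0.297  +2.660  -1.086
    117  0.6610   +1.666  -0.596  +3.991  -1.629


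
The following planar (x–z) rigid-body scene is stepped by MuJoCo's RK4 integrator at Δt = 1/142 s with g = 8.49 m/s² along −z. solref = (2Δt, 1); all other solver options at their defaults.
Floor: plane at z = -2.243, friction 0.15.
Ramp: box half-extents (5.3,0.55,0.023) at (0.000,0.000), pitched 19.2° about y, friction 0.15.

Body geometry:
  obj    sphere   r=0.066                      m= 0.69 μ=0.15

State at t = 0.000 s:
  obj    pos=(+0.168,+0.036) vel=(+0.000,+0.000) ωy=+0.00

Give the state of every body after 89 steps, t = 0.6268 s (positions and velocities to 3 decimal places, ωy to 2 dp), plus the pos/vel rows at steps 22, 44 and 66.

State at t = 0.6268 s:
  obj    pos=(+0.538,-0.093) vel=(+1.181,-0.411) ωy=+18.93

Key-timestep trajectory:
   step    t(s)  obj.x    obj.z    obj.vx   obj.vz 
     22  0.1549   +0.191  +0.028  +0.292  -0.102
     44  0.3099   +0.258  +0.004  +0.584  -0.203
     66  0.4648   +0.372  -0.035  +0.876  -0.305


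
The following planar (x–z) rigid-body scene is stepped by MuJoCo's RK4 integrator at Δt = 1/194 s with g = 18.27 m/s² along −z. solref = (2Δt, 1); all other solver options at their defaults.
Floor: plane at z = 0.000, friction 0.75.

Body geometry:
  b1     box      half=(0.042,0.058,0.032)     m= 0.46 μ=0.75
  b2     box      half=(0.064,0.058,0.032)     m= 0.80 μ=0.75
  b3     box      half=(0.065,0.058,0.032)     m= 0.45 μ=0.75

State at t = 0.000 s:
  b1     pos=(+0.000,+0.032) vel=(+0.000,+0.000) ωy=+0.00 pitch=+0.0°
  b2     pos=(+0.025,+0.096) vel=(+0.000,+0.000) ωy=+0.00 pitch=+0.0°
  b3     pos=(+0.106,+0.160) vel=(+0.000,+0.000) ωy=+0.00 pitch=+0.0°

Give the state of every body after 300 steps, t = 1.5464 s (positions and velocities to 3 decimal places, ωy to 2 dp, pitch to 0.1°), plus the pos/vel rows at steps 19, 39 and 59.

State at t = 1.5464 s:
  b1     pos=(+0.000,+0.032) vel=(+0.000,+0.000) ωy=+0.00 pitch=+0.0°
  b2     pos=(+0.025,+0.096) vel=(+0.000,+0.000) ωy=+0.00 pitch=+0.1°
  b3     pos=(+0.135,+0.065) vel=(+0.000,+0.000) ωy=+0.00 pitch=+90.0°

Key-timestep trajectory:
   step    t(s)  b1.x    b1.z    b1.vx   b1.vz   b2.x    b2.z    b2.vx   b2.vz   b3.x    b3.z    b3.vx   b3.vz 
     19  0.0979   +0.000  +0.032  +0.000  +0.000   +0.026  +0.096  -0.003  -0.001   +0.122  +0.146  +0.269  -0.405
     39  0.2010   +0.000  +0.032  +0.000  +0.000   +0.025  +0.096  +0.000  +0.000   +0.141  +0.064  -0.166  +0.166
     59  0.3041   +0.000  +0.032  +0.000  +0.000   +0.025  +0.096  +0.000  +0.000   +0.136  +0.065  +0.066  +0.025


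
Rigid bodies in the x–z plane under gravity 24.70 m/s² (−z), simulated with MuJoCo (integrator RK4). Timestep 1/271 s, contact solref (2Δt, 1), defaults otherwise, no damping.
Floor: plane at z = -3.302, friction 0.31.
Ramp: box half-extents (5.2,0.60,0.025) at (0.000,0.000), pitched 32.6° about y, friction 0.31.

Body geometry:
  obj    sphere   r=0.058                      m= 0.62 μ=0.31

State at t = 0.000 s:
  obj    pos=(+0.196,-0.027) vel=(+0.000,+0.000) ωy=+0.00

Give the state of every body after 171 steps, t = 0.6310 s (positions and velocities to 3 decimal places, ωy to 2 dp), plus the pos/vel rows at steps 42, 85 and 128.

State at t = 0.6310 s:
  obj    pos=(+1.791,-1.047) vel=(+5.053,-3.232) ωy=+103.39

Key-timestep trajectory:
   step    t(s)  obj.x    obj.z    obj.vx   obj.vz 
     42  0.1550   +0.292  -0.088  +1.242  -0.794
     85  0.3137   +0.590  -0.279  +2.512  -1.607
    128  0.4723   +1.090  -0.598  +3.783  -2.419


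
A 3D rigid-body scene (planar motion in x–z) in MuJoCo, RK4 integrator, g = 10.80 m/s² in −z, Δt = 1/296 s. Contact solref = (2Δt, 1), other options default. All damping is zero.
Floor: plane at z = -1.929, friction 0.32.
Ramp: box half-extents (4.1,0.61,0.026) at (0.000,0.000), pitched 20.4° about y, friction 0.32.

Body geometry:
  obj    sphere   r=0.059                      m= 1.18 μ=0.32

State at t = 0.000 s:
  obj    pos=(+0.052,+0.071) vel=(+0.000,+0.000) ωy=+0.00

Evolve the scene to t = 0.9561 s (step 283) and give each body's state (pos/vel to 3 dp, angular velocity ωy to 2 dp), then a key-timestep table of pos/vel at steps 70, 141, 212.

State at t = 0.9561 s:
  obj    pos=(+1.204,-0.357) vel=(+2.410,-0.896) ωy=+43.57

Key-timestep trajectory:
   step    t(s)  obj.x    obj.z    obj.vx   obj.vz 
     70  0.2365   +0.123  +0.045  +0.596  -0.222
    141  0.4764   +0.338  -0.035  +1.201  -0.447
    212  0.7162   +0.699  -0.169  +1.805  -0.671


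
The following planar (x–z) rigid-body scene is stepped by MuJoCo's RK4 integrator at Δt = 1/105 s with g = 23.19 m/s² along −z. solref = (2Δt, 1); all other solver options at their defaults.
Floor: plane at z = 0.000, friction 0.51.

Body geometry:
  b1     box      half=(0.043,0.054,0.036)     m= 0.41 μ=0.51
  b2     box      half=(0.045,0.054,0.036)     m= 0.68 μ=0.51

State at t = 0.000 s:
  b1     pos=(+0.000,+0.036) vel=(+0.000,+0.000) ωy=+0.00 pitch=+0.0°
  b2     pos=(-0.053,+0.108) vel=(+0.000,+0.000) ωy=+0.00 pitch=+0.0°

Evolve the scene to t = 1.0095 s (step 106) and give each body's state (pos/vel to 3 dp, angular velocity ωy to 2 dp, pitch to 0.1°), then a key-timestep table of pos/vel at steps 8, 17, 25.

State at t = 1.0095 s:
  b1     pos=(+0.000,+0.036) vel=(+0.000,+0.000) ωy=+0.00 pitch=+0.0°
  b2     pos=(-0.098,+0.045) vel=(+0.000,+0.000) ωy=+0.00 pitch=-90.0°

Key-timestep trajectory:
   step    t(s)  b1.x    b1.z    b1.vx   b1.vz   b2.x    b2.z    b2.vx   b2.vz 
      8  0.0762   +0.000  +0.036  +0.002  +0.008   -0.063  +0.103  -0.302  -0.161
     17  0.1619   +0.000  +0.036  +0.000  +0.001   -0.097  +0.039  -0.283  -0.424
     25  0.2381   +0.000  +0.036  +0.000  +0.000   -0.098  +0.044  +0.015  +0.044


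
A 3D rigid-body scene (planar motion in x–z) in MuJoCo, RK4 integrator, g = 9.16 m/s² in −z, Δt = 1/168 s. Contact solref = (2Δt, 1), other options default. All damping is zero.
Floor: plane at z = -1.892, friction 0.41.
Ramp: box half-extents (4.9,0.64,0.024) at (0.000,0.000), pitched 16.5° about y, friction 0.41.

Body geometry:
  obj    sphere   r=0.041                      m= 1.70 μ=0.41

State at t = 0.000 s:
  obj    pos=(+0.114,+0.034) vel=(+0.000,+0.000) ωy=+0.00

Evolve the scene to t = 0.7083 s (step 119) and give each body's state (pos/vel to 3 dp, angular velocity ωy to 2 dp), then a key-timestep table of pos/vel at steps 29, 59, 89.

State at t = 0.7083 s:
  obj    pos=(+0.561,-0.098) vel=(+1.262,-0.374) ωy=+32.10

Key-timestep trajectory:
   step    t(s)  obj.x    obj.z    obj.vx   obj.vz 
     29  0.1726   +0.141  +0.026  +0.308  -0.091
     59  0.3512   +0.224  +0.001  +0.626  -0.185
     89  0.5298   +0.364  -0.040  +0.944  -0.280


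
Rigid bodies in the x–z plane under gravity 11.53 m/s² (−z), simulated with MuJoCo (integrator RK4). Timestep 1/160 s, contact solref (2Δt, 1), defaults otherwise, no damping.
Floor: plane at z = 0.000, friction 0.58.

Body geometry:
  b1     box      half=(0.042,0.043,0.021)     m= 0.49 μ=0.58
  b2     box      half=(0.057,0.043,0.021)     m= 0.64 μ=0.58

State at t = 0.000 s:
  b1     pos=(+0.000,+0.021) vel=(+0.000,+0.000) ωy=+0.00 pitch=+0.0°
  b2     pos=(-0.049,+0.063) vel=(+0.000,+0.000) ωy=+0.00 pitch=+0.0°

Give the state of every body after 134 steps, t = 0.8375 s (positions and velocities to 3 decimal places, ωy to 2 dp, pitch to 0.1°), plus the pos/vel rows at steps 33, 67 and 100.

State at t = 0.8375 s:
  b1     pos=(+0.001,+0.021) vel=(+0.001,+0.000) ωy=+0.00 pitch=+0.0°
  b2     pos=(-0.060,+0.053) vel=(+0.000,-0.001) ωy=+0.02 pitch=-41.4°

Key-timestep trajectory:
   step    t(s)  b1.x    b1.z    b1.vx   b1.vz   b2.x    b2.z    b2.vx   b2.vz 
     33  0.2063   +0.000  +0.021  +0.000  +0.000   -0.065  +0.056  -0.002  +0.030
     67  0.4188   +0.000  +0.021  +0.001  +0.000   -0.060  +0.054  +0.000  -0.001
    100  0.6250   +0.000  +0.021  +0.001  +0.000   -0.060  +0.054  +0.000  -0.001


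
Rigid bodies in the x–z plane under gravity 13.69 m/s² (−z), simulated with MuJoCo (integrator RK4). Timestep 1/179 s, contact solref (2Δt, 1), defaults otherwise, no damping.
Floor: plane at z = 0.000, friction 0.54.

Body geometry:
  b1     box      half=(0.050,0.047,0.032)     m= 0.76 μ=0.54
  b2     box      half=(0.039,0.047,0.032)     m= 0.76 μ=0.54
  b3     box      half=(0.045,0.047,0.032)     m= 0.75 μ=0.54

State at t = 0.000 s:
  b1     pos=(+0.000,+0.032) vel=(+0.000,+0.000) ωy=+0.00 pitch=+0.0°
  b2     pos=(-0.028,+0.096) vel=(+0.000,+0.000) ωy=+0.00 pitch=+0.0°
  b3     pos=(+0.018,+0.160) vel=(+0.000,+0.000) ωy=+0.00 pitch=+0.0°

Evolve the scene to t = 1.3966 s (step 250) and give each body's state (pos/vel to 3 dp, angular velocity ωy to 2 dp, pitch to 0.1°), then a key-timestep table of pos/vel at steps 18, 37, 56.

State at t = 1.3966 s:
  b1     pos=(+0.000,+0.032) vel=(+0.000,+0.000) ωy=+0.00 pitch=+0.0°
  b2     pos=(-0.028,+0.096) vel=(+0.000,+0.000) ωy=+0.00 pitch=+0.0°
  b3     pos=(+0.129,+0.032) vel=(+0.000,+0.000) ωy=+0.00 pitch=+180.0°

Key-timestep trajectory:
   step    t(s)  b1.x    b1.z    b1.vx   b1.vz   b2.x    b2.z    b2.vx   b2.vz   b3.x    b3.z    b3.vx   b3.vz 
     18  0.1006   +0.000  +0.032  -0.001  +0.000   -0.028  +0.096  -0.001  +0.000   +0.026  +0.157  +0.186  -0.092
     37  0.2067   +0.000  +0.032  -0.005  -0.001   -0.028  +0.096  -0.005  -0.001   +0.056  +0.110  +0.599  -0.380
     56  0.3128   +0.000  +0.032  +0.000  +0.000   -0.028  +0.096  +0.000  +0.000   +0.126  +0.036  +0.666  -1.404


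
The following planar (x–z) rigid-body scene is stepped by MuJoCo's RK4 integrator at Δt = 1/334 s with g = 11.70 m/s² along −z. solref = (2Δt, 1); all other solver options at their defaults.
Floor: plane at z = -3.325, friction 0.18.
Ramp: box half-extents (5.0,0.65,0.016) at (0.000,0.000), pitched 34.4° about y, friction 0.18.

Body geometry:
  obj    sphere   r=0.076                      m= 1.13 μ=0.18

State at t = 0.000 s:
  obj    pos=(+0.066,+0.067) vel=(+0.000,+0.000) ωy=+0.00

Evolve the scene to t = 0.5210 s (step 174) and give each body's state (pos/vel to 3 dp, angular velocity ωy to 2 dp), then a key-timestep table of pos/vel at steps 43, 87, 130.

State at t = 0.5210 s:
  obj    pos=(+0.612,-0.307) vel=(+2.095,-1.436) ωy=+29.72

Key-timestep trajectory:
   step    t(s)  obj.x    obj.z    obj.vx   obj.vz 
     43  0.1287   +0.099  +0.044  +0.521  -0.350
     87  0.2605   +0.202  -0.027  +1.045  -0.726
    130  0.3892   +0.371  -0.142  +1.567  -1.070


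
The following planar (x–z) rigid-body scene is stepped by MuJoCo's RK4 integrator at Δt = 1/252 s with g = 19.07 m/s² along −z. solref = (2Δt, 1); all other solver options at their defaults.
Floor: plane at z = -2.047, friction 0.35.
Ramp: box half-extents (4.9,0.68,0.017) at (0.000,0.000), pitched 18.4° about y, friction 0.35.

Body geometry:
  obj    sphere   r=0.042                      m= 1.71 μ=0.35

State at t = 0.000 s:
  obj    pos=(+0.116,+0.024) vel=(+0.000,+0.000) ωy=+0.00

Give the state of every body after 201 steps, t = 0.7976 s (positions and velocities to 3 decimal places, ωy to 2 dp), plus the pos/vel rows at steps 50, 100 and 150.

State at t = 0.7976 s:
  obj    pos=(+1.414,-0.408) vel=(+3.254,-1.082) ωy=+81.64

Key-timestep trajectory:
   step    t(s)  obj.x    obj.z    obj.vx   obj.vz 
     50  0.1984   +0.196  -0.003  +0.809  -0.269
    100  0.3968   +0.437  -0.083  +1.619  -0.539
    150  0.5952   +0.839  -0.217  +2.428  -0.808


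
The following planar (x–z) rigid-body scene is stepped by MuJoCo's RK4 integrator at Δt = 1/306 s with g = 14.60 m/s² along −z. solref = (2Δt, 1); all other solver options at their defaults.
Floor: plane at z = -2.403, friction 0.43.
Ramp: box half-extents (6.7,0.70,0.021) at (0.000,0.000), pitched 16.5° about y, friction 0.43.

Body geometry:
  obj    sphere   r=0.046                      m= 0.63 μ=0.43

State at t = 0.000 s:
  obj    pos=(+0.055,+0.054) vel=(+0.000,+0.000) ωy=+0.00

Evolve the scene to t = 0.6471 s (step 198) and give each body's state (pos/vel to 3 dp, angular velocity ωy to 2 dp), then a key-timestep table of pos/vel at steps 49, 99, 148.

State at t = 0.6471 s:
  obj    pos=(+0.649,-0.123) vel=(+1.838,-0.544) ωy=+41.66

Key-timestep trajectory:
   step    t(s)  obj.x    obj.z    obj.vx   obj.vz 
     49  0.1601   +0.091  +0.043  +0.455  -0.135
     99  0.3235   +0.204  +0.010  +0.919  -0.272
    148  0.4837   +0.387  -0.045  +1.374  -0.407


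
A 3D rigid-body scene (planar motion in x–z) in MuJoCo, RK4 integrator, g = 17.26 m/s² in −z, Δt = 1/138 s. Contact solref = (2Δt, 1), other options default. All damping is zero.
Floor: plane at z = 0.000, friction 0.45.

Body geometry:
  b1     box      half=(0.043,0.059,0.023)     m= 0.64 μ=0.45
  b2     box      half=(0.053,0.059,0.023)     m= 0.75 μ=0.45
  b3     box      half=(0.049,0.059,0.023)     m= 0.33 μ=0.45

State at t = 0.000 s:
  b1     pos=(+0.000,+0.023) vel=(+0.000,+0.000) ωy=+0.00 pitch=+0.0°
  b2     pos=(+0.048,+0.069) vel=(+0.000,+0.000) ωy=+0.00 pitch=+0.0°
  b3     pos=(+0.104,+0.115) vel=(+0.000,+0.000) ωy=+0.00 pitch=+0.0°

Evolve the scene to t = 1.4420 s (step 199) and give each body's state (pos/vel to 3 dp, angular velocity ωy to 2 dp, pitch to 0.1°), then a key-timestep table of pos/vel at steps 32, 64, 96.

State at t = 1.4420 s:
  b1     pos=(+0.000,+0.023) vel=(+0.000,+0.000) ωy=+0.00 pitch=+0.0°
  b2     pos=(+0.101,+0.053) vel=(+0.000,+0.000) ωy=+0.00 pitch=+90.0°
  b3     pos=(+0.177,+0.049) vel=(+0.000,+0.000) ωy=+0.00 pitch=+90.0°

Key-timestep trajectory:
   step    t(s)  b1.x    b1.z    b1.vx   b1.vz   b2.x    b2.z    b2.vx   b2.vz   b3.x    b3.z    b3.vx   b3.vz 
     32  0.2319   +0.000  +0.023  +0.000  +0.000   +0.087  +0.057  +0.167  -0.029   +0.148  +0.054  +0.112  +0.018
     64  0.4638   +0.000  +0.023  +0.000  +0.000   +0.099  +0.053  +0.027  +0.008   +0.192  +0.054  -0.002  +0.000
     96  0.6957   +0.000  +0.023  +0.000  +0.000   +0.101  +0.053  +0.000  +0.000   +0.177  +0.049  +0.211  -0.079


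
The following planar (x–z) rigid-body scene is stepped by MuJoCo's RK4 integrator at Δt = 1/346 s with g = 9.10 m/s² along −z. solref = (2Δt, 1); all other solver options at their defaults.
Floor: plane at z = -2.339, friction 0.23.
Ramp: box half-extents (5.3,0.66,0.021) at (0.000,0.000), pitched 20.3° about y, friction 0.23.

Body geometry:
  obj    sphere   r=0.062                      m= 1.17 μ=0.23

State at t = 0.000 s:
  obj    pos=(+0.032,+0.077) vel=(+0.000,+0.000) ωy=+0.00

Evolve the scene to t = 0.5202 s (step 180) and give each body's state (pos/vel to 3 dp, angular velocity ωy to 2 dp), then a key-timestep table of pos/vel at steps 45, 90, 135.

State at t = 0.5202 s:
  obj    pos=(+0.318,-0.029) vel=(+1.100,-0.407) ωy=+18.92

Key-timestep trajectory:
   step    t(s)  obj.x    obj.z    obj.vx   obj.vz 
     45  0.1301   +0.050  +0.070  +0.275  -0.102
     90  0.2601   +0.104  +0.050  +0.550  -0.204
    135  0.3902   +0.193  +0.017  +0.825  -0.305


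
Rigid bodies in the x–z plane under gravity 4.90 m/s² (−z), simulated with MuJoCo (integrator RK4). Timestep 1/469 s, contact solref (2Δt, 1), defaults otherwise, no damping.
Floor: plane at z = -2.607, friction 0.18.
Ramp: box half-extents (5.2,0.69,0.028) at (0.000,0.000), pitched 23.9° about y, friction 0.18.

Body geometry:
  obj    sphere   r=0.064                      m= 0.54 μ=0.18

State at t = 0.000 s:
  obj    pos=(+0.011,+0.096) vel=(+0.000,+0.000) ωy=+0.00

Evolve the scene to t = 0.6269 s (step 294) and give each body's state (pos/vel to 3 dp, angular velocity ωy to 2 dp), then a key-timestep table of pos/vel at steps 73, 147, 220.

State at t = 0.6269 s:
  obj    pos=(+0.266,-0.017) vel=(+0.813,-0.360) ωy=+13.89

Key-timestep trajectory:
   step    t(s)  obj.x    obj.z    obj.vx   obj.vz 
     73  0.1557   +0.027  +0.089  +0.202  -0.089
    147  0.3134   +0.075  +0.068  +0.406  -0.180
    220  0.4691   +0.154  +0.033  +0.608  -0.270


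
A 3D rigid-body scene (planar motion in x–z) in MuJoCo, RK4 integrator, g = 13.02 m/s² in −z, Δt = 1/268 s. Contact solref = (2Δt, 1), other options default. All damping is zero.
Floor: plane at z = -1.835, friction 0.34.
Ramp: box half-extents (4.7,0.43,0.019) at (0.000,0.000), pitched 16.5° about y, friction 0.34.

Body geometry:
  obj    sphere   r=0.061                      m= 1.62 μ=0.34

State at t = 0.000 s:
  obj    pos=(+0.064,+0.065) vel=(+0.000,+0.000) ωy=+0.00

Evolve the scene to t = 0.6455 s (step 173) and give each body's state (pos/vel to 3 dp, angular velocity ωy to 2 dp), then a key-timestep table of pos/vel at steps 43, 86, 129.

State at t = 0.6455 s:
  obj    pos=(+0.592,-0.092) vel=(+1.635,-0.484) ωy=+27.95

Key-timestep trajectory:
   step    t(s)  obj.x    obj.z    obj.vx   obj.vz 
     43  0.1604   +0.097  +0.055  +0.406  -0.120
     86  0.3209   +0.194  +0.026  +0.813  -0.241
    129  0.4813   +0.357  -0.022  +1.219  -0.361


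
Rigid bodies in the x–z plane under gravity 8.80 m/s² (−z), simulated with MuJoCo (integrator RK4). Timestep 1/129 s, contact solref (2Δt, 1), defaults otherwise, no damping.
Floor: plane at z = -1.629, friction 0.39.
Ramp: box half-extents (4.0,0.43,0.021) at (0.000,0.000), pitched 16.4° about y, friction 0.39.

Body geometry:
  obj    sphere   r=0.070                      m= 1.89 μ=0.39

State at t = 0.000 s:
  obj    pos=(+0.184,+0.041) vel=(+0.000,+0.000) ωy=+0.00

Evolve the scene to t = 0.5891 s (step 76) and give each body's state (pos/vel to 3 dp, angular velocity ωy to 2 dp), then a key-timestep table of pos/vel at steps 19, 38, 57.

State at t = 0.5891 s:
  obj    pos=(+0.479,-0.046) vel=(+1.003,-0.295) ωy=+14.93

Key-timestep trajectory:
   step    t(s)  obj.x    obj.z    obj.vx   obj.vz 
     19  0.1473   +0.202  +0.035  +0.251  -0.074
     38  0.2946   +0.258  +0.019  +0.502  -0.148
     57  0.4419   +0.350  -0.008  +0.752  -0.221


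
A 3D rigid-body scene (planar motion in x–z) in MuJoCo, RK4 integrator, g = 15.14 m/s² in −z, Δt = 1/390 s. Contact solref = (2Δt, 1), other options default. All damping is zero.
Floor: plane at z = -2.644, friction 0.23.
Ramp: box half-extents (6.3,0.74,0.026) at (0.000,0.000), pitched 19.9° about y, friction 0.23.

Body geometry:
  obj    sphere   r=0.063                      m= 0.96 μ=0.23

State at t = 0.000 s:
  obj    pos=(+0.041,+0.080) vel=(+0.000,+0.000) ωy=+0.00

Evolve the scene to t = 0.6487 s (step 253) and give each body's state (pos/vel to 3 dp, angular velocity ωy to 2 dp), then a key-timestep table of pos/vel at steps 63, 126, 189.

State at t = 0.6487 s:
  obj    pos=(+0.769,-0.184) vel=(+2.245,-0.813) ωy=+37.90

Key-timestep trajectory:
   step    t(s)  obj.x    obj.z    obj.vx   obj.vz 
     63  0.1615   +0.086  +0.063  +0.559  -0.202
    126  0.3231   +0.222  +0.014  +1.118  -0.405
    189  0.4846   +0.447  -0.067  +1.677  -0.607


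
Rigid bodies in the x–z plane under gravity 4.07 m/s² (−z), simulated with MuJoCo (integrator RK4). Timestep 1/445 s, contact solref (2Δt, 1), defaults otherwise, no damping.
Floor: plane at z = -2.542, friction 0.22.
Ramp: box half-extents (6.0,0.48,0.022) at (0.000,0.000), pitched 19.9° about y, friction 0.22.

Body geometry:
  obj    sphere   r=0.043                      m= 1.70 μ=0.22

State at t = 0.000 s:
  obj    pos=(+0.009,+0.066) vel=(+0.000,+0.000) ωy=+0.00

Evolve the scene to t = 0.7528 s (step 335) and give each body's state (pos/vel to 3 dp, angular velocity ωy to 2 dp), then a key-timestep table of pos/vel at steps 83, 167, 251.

State at t = 0.7528 s:
  obj    pos=(+0.273,-0.030) vel=(+0.700,-0.254) ωy=+17.32

Key-timestep trajectory:
   step    t(s)  obj.x    obj.z    obj.vx   obj.vz 
     83  0.1865   +0.025  +0.060  +0.174  -0.063
    167  0.3753   +0.075  +0.042  +0.349  -0.126
    251  0.5640   +0.157  +0.012  +0.525  -0.190


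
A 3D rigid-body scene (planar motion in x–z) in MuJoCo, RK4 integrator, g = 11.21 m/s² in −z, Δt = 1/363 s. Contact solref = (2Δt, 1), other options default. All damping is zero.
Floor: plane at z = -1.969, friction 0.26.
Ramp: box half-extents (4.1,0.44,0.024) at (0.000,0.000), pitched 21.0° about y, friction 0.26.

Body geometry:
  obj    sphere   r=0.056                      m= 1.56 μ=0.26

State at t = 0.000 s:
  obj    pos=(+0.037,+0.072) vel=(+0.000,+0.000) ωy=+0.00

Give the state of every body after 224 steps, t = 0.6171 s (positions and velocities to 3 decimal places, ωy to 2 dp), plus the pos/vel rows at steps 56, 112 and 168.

State at t = 0.6171 s:
  obj    pos=(+0.547,-0.124) vel=(+1.653,-0.635) ωy=+31.61

Key-timestep trajectory:
   step    t(s)  obj.x    obj.z    obj.vx   obj.vz 
     56  0.1543   +0.069  +0.059  +0.413  -0.159
    112  0.3085   +0.164  +0.023  +0.827  -0.317
    168  0.4628   +0.324  -0.039  +1.240  -0.476


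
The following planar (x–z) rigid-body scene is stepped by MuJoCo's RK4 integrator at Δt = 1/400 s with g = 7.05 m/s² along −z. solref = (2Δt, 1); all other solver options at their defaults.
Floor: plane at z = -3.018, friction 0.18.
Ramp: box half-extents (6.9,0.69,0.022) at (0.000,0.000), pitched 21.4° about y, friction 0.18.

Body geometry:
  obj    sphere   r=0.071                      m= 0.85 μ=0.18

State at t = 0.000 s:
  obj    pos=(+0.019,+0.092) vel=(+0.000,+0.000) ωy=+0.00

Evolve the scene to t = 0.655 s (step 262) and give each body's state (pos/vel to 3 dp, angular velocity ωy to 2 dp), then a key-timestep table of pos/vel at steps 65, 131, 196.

State at t = 0.655 s:
  obj    pos=(+0.386,-0.051) vel=(+1.121,-0.439) ωy=+16.95

Key-timestep trajectory:
   step    t(s)  obj.x    obj.z    obj.vx   obj.vz 
     65  0.1625   +0.042  +0.084  +0.278  -0.109
    131  0.3275   +0.111  +0.056  +0.560  -0.220
    196  0.4900   +0.225  +0.012  +0.838  -0.329


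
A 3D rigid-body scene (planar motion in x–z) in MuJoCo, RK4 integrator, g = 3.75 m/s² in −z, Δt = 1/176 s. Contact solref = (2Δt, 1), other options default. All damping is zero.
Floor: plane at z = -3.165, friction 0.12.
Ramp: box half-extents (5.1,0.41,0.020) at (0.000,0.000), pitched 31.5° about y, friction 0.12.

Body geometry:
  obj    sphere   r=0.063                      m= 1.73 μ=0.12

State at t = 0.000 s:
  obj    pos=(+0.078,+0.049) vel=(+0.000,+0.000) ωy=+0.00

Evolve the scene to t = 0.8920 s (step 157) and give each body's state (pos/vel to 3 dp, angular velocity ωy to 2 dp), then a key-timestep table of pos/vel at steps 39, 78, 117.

State at t = 0.8920 s:
  obj    pos=(+0.613,-0.278) vel=(+1.198,-0.736) ωy=+13.55

Key-timestep trajectory:
   step    t(s)  obj.x    obj.z    obj.vx   obj.vz 
     39  0.2216   +0.111  +0.029  +0.298  -0.183
     78  0.4432   +0.210  -0.032  +0.599  -0.359
    117  0.6648   +0.375  -0.133  +0.890  -0.555


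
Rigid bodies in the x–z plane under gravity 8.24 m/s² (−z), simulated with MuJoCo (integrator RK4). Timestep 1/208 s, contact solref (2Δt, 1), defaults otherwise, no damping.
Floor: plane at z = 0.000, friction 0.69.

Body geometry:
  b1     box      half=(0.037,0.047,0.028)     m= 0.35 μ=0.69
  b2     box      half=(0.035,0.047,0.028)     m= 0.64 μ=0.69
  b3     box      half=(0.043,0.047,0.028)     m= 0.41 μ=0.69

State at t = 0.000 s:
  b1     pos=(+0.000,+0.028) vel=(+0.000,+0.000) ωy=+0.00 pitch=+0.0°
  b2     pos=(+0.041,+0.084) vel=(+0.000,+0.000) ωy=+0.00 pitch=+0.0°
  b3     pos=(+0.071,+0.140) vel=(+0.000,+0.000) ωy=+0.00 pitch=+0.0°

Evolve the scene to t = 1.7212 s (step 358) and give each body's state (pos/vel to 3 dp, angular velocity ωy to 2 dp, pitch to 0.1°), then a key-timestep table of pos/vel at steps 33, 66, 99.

State at t = 1.7212 s:
  b1     pos=(+0.000,+0.028) vel=(+0.000,+0.000) ωy=+0.00 pitch=+0.0°
  b2     pos=(+0.074,+0.035) vel=(+0.000,+0.000) ωy=+0.00 pitch=+90.0°
  b3     pos=(+0.237,+0.028) vel=(+0.000,+0.000) ωy=+0.00 pitch=+180.0°

Key-timestep trajectory:
   step    t(s)  b1.x    b1.z    b1.vx   b1.vz   b2.x    b2.z    b2.vx   b2.vz   b3.x    b3.z    b3.vx   b3.vz 
     33  0.1587   +0.000  +0.028  -0.001  +0.000   +0.052  +0.080  +0.155  -0.098   +0.103  +0.117  +0.406  -0.428
     66  0.3173   +0.000  +0.028  +0.000  +0.000   +0.074  +0.035  -0.016  +0.021   +0.173  +0.047  +0.272  +0.178
     99  0.4760   +0.000  +0.028  +0.000  +0.000   +0.074  +0.035  +0.000  +0.000   +0.212  +0.047  +0.288  -0.126


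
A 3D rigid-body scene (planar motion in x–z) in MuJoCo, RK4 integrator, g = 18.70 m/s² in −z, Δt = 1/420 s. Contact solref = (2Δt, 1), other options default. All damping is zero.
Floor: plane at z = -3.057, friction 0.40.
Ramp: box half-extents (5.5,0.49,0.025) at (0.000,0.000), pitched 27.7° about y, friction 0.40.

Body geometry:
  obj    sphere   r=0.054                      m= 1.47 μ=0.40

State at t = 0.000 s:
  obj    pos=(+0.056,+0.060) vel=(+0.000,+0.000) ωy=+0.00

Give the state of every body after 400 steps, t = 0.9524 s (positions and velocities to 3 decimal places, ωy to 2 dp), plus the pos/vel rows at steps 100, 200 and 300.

State at t = 0.9524 s:
  obj    pos=(+2.549,-1.249) vel=(+5.236,-2.749) ωy=+109.50

Key-timestep trajectory:
   step    t(s)  obj.x    obj.z    obj.vx   obj.vz 
    100  0.2381   +0.212  -0.022  +1.309  -0.687
    200  0.4762   +0.679  -0.267  +2.618  -1.374
    300  0.7143   +1.458  -0.676  +3.927  -2.062


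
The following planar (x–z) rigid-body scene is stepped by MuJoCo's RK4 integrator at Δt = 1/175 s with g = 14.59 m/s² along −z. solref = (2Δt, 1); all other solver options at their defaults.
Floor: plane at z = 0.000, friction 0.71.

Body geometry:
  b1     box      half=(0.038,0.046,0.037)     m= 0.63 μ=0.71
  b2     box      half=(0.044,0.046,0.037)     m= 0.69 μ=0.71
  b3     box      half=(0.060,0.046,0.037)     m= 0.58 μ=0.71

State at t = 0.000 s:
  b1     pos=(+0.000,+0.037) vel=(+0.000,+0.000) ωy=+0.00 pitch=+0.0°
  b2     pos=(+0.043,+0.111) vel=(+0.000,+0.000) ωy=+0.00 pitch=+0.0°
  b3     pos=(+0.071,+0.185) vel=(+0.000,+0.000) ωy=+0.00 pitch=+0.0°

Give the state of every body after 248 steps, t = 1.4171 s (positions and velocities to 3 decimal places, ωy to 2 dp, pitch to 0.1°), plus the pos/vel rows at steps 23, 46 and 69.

State at t = 1.4171 s:
  b1     pos=(+0.000,+0.037) vel=(+0.000,+0.000) ωy=+0.00 pitch=+0.0°
  b2     pos=(+0.087,+0.044) vel=(+0.000,+0.000) ωy=+0.00 pitch=+90.0°
  b3     pos=(+0.296,+0.037) vel=(+0.000,+0.000) ωy=+0.00 pitch=+180.0°

Key-timestep trajectory:
   step    t(s)  b1.x    b1.z    b1.vx   b1.vz   b2.x    b2.z    b2.vx   b2.vz   b3.x    b3.z    b3.vx   b3.vz 
     23  0.1314   +0.000  +0.037  -0.002  +0.000   +0.054  +0.107  +0.192  -0.091   +0.105  +0.168  +0.548  -0.376
     46  0.2629   +0.000  +0.037  +0.000  +0.000   +0.088  +0.040  +0.060  -0.078   +0.198  +0.058  +0.711  +0.267
     69  0.3943   +0.000  +0.037  +0.000  +0.000   +0.087  +0.044  +0.000  +0.000   +0.280  +0.053  +0.675  -0.552


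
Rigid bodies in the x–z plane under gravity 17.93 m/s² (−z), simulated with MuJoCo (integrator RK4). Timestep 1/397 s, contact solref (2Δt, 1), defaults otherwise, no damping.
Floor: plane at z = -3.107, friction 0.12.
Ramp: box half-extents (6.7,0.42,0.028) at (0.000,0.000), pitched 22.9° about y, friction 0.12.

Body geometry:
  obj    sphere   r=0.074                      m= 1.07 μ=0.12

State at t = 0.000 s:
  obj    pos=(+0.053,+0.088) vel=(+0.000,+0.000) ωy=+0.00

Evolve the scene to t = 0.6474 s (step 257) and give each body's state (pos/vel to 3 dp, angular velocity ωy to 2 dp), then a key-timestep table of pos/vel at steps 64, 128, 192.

State at t = 0.6474 s:
  obj    pos=(+1.019,-0.320) vel=(+2.983,-1.255) ωy=+43.26

Key-timestep trajectory:
   step    t(s)  obj.x    obj.z    obj.vx   obj.vz 
     64  0.1612   +0.113  +0.063  +0.741  -0.325
    128  0.3224   +0.293  -0.013  +1.487  -0.625
    192  0.4836   +0.592  -0.140  +2.229  -0.936


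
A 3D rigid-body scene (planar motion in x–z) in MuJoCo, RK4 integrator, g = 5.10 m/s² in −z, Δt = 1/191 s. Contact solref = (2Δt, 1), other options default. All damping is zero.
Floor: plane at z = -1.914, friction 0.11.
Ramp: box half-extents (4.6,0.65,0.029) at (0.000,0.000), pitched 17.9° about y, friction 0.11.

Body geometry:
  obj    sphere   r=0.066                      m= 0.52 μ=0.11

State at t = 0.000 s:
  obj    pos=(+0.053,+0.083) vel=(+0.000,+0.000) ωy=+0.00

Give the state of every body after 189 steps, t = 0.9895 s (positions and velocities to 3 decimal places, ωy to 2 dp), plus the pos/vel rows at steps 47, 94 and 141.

State at t = 0.9895 s:
  obj    pos=(+0.575,-0.086) vel=(+1.054,-0.341) ωy=+16.78

Key-timestep trajectory:
   step    t(s)  obj.x    obj.z    obj.vx   obj.vz 
     47  0.2461   +0.085  +0.072  +0.262  -0.085
     94  0.4921   +0.182  +0.041  +0.524  -0.169
    141  0.7382   +0.343  -0.011  +0.787  -0.254


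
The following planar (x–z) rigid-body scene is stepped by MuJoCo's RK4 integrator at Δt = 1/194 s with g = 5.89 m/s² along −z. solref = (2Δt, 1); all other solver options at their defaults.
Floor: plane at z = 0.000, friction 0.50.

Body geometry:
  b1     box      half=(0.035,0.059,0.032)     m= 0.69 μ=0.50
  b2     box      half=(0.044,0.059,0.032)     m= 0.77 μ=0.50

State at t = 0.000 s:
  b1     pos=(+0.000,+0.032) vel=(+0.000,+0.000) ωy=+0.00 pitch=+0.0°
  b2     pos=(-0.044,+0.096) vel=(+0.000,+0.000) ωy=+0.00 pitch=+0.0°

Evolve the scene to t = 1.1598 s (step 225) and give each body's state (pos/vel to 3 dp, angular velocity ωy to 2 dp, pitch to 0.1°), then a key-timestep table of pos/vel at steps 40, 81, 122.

State at t = 1.1598 s:
  b1     pos=(+0.000,+0.032) vel=(+0.000,+0.000) ωy=+0.00 pitch=+0.0°
  b2     pos=(-0.088,+0.044) vel=(+0.000,+0.000) ωy=+0.00 pitch=-90.0°

Key-timestep trajectory:
   step    t(s)  b1.x    b1.z    b1.vx   b1.vz   b2.x    b2.z    b2.vx   b2.vz 
     40  0.2062   +0.000  +0.032  +0.000  +0.000   -0.063  +0.082  -0.178  -0.257
     81  0.4175   +0.000  +0.032  +0.000  +0.000   -0.103  +0.052  -0.057  +0.021
    122  0.6289   +0.000  +0.032  +0.000  +0.000   -0.087  +0.044  +0.120  +0.024


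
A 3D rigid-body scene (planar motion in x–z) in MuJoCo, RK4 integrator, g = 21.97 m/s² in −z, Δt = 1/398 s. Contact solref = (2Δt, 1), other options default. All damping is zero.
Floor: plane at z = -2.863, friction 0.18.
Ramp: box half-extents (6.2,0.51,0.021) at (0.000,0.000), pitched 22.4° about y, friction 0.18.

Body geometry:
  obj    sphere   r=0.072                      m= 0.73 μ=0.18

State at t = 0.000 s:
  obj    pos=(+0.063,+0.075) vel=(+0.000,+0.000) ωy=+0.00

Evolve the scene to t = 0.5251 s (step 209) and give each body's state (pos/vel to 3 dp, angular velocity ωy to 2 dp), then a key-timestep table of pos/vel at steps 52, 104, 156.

State at t = 0.5251 s:
  obj    pos=(+0.825,-0.240) vel=(+2.904,-1.197) ωy=+43.61

Key-timestep trajectory:
   step    t(s)  obj.x    obj.z    obj.vx   obj.vz 
     52  0.1307   +0.110  +0.055  +0.723  -0.298
    104  0.2613   +0.252  -0.003  +1.445  -0.596
    156  0.3920   +0.488  -0.100  +2.167  -0.893


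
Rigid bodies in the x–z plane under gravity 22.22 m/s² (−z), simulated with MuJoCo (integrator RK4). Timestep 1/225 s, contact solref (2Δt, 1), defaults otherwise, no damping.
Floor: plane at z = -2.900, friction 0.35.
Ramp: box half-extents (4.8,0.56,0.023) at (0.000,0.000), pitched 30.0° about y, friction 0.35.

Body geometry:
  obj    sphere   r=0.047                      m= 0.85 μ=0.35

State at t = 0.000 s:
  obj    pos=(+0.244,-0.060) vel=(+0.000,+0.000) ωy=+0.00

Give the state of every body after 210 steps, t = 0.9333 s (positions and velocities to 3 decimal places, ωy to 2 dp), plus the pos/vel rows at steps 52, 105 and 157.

State at t = 0.9333 s:
  obj    pos=(+3.237,-1.788) vel=(+6.414,-3.703) ωy=+157.57

Key-timestep trajectory:
   step    t(s)  obj.x    obj.z    obj.vx   obj.vz 
     52  0.2311   +0.428  -0.166  +1.589  -0.917
    105  0.4667   +0.992  -0.492  +3.207  -1.852
    157  0.6978   +1.917  -1.026  +4.795  -2.769


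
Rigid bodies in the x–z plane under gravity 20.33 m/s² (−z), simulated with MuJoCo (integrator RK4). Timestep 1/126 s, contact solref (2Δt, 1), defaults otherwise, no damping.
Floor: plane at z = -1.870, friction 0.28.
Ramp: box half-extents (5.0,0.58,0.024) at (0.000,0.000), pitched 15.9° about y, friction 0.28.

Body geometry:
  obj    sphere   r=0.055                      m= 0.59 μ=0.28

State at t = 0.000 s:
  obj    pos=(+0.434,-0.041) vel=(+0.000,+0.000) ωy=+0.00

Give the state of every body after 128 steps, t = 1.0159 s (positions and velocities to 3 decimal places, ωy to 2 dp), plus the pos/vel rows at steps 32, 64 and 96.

State at t = 1.0159 s:
  obj    pos=(+2.408,-0.604) vel=(+3.886,-1.107) ωy=+73.46

Key-timestep trajectory:
   step    t(s)  obj.x    obj.z    obj.vx   obj.vz 
     32  0.2540   +0.557  -0.077  +0.972  -0.277
     64  0.5079   +0.928  -0.182  +1.943  -0.554
     96  0.7619   +1.544  -0.358  +2.915  -0.830


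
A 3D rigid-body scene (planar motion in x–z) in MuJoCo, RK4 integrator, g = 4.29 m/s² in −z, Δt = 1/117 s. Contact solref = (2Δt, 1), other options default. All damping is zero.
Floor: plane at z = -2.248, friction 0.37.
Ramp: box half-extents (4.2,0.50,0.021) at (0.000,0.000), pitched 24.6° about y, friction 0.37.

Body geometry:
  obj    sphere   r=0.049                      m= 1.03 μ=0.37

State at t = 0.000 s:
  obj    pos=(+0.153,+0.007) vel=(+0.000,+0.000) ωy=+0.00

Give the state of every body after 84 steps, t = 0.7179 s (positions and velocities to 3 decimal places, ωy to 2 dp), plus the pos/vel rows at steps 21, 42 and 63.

State at t = 0.7179 s:
  obj    pos=(+0.452,-0.130) vel=(+0.833,-0.381) ωy=+18.68

Key-timestep trajectory:
   step    t(s)  obj.x    obj.z    obj.vx   obj.vz 
     21  0.1795   +0.172  -0.002  +0.208  -0.095
     42  0.3590   +0.228  -0.027  +0.416  -0.191
     63  0.5385   +0.321  -0.070  +0.625  -0.286


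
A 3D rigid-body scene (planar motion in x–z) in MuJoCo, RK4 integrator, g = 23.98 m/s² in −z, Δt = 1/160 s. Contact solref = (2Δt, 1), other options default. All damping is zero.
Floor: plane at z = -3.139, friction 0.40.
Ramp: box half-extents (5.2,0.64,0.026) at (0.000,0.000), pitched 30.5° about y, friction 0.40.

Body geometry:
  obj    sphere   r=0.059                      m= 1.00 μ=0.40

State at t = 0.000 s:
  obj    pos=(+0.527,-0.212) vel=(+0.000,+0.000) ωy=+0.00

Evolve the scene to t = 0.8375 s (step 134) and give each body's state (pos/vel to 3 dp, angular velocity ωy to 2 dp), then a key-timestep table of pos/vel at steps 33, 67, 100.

State at t = 0.8375 s:
  obj    pos=(+3.154,-1.759) vel=(+6.273,-3.695) ωy=+123.38

Key-timestep trajectory:
   step    t(s)  obj.x    obj.z    obj.vx   obj.vz 
     33  0.2063   +0.686  -0.306  +1.545  -0.910
     67  0.4188   +1.184  -0.599  +3.137  -1.848
    100  0.6250   +1.990  -1.074  +4.681  -2.758


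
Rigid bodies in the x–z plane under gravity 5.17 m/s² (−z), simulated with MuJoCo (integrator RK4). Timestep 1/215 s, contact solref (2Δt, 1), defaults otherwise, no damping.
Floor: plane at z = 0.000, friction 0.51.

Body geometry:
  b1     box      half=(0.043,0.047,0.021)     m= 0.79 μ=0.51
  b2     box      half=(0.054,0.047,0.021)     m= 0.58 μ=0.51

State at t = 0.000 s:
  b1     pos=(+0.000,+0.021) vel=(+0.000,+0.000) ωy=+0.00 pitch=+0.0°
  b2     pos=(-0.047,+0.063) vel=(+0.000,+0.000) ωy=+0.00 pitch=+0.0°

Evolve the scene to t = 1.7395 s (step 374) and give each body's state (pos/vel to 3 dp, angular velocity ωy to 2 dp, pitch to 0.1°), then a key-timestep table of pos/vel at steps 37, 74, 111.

State at t = 1.7395 s:
  b1     pos=(+0.000,+0.021) vel=(+0.000,+0.000) ωy=+0.00 pitch=+0.0°
  b2     pos=(-0.062,+0.053) vel=(+0.000,+0.000) ωy=+0.01 pitch=-43.9°

Key-timestep trajectory:
   step    t(s)  b1.x    b1.z    b1.vx   b1.vz   b2.x    b2.z    b2.vx   b2.vz 
     37  0.1721   +0.000  +0.021  +0.000  +0.000   -0.052  +0.062  -0.061  -0.026
     74  0.3442   +0.000  +0.021  +0.000  +0.000   -0.066  +0.055  -0.053  +0.018
    111  0.5163   +0.000  +0.021  +0.009  -0.003   -0.060  +0.053  +0.049  +0.004


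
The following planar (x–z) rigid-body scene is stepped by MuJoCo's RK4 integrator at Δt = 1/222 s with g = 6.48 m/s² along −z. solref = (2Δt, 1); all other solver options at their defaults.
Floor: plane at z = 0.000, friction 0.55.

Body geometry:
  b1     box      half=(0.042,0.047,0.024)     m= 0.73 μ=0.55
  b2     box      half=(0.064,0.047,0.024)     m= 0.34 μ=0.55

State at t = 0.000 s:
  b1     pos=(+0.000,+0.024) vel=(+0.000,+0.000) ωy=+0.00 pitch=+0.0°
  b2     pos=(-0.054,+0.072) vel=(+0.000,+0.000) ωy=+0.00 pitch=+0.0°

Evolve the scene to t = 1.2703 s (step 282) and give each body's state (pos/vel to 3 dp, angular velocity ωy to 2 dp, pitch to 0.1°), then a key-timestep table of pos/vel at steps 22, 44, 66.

State at t = 1.2703 s:
  b1     pos=(+0.000,+0.024) vel=(+0.000,+0.000) ωy=+0.00 pitch=+0.0°
  b2     pos=(-0.066,+0.059) vel=(+0.000,+0.000) ωy=+0.00 pitch=-39.2°

Key-timestep trajectory:
   step    t(s)  b1.x    b1.z    b1.vx   b1.vz   b2.x    b2.z    b2.vx   b2.vz 
     22  0.0991   +0.000  +0.024  +0.000  +0.000   -0.058  +0.070  -0.082  -0.059
     44  0.1982   +0.000  +0.024  +0.000  +0.000   -0.068  +0.059  -0.062  +0.108
     66  0.2973   +0.000  +0.024  +0.000  +0.000   -0.067  +0.060  +0.103  -0.060
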